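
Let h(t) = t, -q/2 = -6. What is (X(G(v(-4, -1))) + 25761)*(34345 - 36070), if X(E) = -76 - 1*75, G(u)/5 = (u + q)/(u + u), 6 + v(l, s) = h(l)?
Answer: -44177250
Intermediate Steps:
q = 12 (q = -2*(-6) = 12)
v(l, s) = -6 + l
G(u) = 5*(12 + u)/(2*u) (G(u) = 5*((u + 12)/(u + u)) = 5*((12 + u)/((2*u))) = 5*((12 + u)*(1/(2*u))) = 5*((12 + u)/(2*u)) = 5*(12 + u)/(2*u))
X(E) = -151 (X(E) = -76 - 75 = -151)
(X(G(v(-4, -1))) + 25761)*(34345 - 36070) = (-151 + 25761)*(34345 - 36070) = 25610*(-1725) = -44177250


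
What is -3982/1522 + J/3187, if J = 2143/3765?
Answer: -23888487682/9131280855 ≈ -2.6161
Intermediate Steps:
J = 2143/3765 (J = 2143*(1/3765) = 2143/3765 ≈ 0.56919)
-3982/1522 + J/3187 = -3982/1522 + (2143/3765)/3187 = -3982*1/1522 + (2143/3765)*(1/3187) = -1991/761 + 2143/11999055 = -23888487682/9131280855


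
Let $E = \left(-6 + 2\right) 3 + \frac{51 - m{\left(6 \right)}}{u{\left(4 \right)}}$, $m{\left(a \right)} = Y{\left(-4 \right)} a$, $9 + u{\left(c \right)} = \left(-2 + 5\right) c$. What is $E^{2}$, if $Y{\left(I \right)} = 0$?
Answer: $25$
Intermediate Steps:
$u{\left(c \right)} = -9 + 3 c$ ($u{\left(c \right)} = -9 + \left(-2 + 5\right) c = -9 + 3 c$)
$m{\left(a \right)} = 0$ ($m{\left(a \right)} = 0 a = 0$)
$E = 5$ ($E = \left(-6 + 2\right) 3 + \frac{51 - 0}{-9 + 3 \cdot 4} = \left(-4\right) 3 + \frac{51 + 0}{-9 + 12} = -12 + \frac{51}{3} = -12 + 51 \cdot \frac{1}{3} = -12 + 17 = 5$)
$E^{2} = 5^{2} = 25$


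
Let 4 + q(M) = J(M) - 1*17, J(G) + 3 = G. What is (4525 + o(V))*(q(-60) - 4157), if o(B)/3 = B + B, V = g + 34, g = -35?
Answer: -19165079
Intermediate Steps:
V = -1 (V = -35 + 34 = -1)
J(G) = -3 + G
o(B) = 6*B (o(B) = 3*(B + B) = 3*(2*B) = 6*B)
q(M) = -24 + M (q(M) = -4 + ((-3 + M) - 1*17) = -4 + ((-3 + M) - 17) = -4 + (-20 + M) = -24 + M)
(4525 + o(V))*(q(-60) - 4157) = (4525 + 6*(-1))*((-24 - 60) - 4157) = (4525 - 6)*(-84 - 4157) = 4519*(-4241) = -19165079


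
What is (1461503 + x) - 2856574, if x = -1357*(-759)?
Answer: -365108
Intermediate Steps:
x = 1029963
(1461503 + x) - 2856574 = (1461503 + 1029963) - 2856574 = 2491466 - 2856574 = -365108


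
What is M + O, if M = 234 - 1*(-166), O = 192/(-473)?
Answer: 189008/473 ≈ 399.59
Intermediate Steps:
O = -192/473 (O = 192*(-1/473) = -192/473 ≈ -0.40592)
M = 400 (M = 234 + 166 = 400)
M + O = 400 - 192/473 = 189008/473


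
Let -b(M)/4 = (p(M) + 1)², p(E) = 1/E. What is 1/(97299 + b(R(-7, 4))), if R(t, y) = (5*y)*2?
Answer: 400/38917919 ≈ 1.0278e-5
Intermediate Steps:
R(t, y) = 10*y
b(M) = -4*(1 + 1/M)² (b(M) = -4*(1/M + 1)² = -4*(1 + 1/M)²)
1/(97299 + b(R(-7, 4))) = 1/(97299 - 4*(1 + 10*4)²/(10*4)²) = 1/(97299 - 4*(1 + 40)²/40²) = 1/(97299 - 4*1/1600*41²) = 1/(97299 - 4*1/1600*1681) = 1/(97299 - 1681/400) = 1/(38917919/400) = 400/38917919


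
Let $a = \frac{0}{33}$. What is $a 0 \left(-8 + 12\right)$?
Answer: $0$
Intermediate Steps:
$a = 0$ ($a = 0 \cdot \frac{1}{33} = 0$)
$a 0 \left(-8 + 12\right) = 0 \cdot 0 \left(-8 + 12\right) = 0 \cdot 4 = 0$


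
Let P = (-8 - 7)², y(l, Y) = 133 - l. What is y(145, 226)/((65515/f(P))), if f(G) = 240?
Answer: -576/13103 ≈ -0.043959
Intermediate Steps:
P = 225 (P = (-15)² = 225)
y(145, 226)/((65515/f(P))) = (133 - 1*145)/((65515/240)) = (133 - 145)/((65515*(1/240))) = -12/13103/48 = -12*48/13103 = -576/13103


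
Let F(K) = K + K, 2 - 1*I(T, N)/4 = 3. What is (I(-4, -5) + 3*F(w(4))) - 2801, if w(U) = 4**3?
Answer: -2421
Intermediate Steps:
w(U) = 64
I(T, N) = -4 (I(T, N) = 8 - 4*3 = 8 - 12 = -4)
F(K) = 2*K
(I(-4, -5) + 3*F(w(4))) - 2801 = (-4 + 3*(2*64)) - 2801 = (-4 + 3*128) - 2801 = (-4 + 384) - 2801 = 380 - 2801 = -2421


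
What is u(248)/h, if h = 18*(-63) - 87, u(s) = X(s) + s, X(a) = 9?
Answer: -257/1221 ≈ -0.21048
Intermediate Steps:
u(s) = 9 + s
h = -1221 (h = -1134 - 87 = -1221)
u(248)/h = (9 + 248)/(-1221) = 257*(-1/1221) = -257/1221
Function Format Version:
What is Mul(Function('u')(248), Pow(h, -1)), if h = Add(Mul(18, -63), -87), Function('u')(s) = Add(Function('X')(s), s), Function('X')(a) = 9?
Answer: Rational(-257, 1221) ≈ -0.21048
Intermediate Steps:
Function('u')(s) = Add(9, s)
h = -1221 (h = Add(-1134, -87) = -1221)
Mul(Function('u')(248), Pow(h, -1)) = Mul(Add(9, 248), Pow(-1221, -1)) = Mul(257, Rational(-1, 1221)) = Rational(-257, 1221)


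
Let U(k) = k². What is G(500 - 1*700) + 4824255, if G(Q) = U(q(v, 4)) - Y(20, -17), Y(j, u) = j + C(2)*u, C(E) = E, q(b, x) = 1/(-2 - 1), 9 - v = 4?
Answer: 43418422/9 ≈ 4.8243e+6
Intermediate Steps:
v = 5 (v = 9 - 1*4 = 9 - 4 = 5)
q(b, x) = -⅓ (q(b, x) = 1/(-3) = -⅓)
Y(j, u) = j + 2*u
G(Q) = 127/9 (G(Q) = (-⅓)² - (20 + 2*(-17)) = ⅑ - (20 - 34) = ⅑ - 1*(-14) = ⅑ + 14 = 127/9)
G(500 - 1*700) + 4824255 = 127/9 + 4824255 = 43418422/9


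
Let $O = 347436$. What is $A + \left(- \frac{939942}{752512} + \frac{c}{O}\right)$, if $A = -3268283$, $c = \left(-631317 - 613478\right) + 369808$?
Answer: $- \frac{106811598557493089}{32681219904} \approx -3.2683 \cdot 10^{6}$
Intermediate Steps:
$c = -874987$ ($c = -1244795 + 369808 = -874987$)
$A + \left(- \frac{939942}{752512} + \frac{c}{O}\right) = -3268283 - \left(\frac{469971}{376256} + \frac{874987}{347436}\right) = -3268283 - \frac{123125988257}{32681219904} = - \frac{106811598557493089}{32681219904}$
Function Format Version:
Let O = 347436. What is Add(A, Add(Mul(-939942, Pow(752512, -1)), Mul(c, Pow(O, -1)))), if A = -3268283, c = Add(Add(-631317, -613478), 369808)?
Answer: Rational(-106811598557493089, 32681219904) ≈ -3.2683e+6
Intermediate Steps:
c = -874987 (c = Add(-1244795, 369808) = -874987)
Add(A, Add(Mul(-939942, Pow(752512, -1)), Mul(c, Pow(O, -1)))) = Add(-3268283, Add(Mul(-939942, Pow(752512, -1)), Mul(-874987, Pow(347436, -1)))) = Add(-3268283, Add(Mul(-939942, Rational(1, 752512)), Mul(-874987, Rational(1, 347436)))) = Add(-3268283, Add(Rational(-469971, 376256), Rational(-874987, 347436))) = Add(-3268283, Rational(-123125988257, 32681219904)) = Rational(-106811598557493089, 32681219904)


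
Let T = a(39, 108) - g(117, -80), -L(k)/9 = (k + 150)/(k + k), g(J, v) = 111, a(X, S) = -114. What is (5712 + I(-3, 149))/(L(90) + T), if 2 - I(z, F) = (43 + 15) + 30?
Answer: -5626/237 ≈ -23.738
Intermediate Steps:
I(z, F) = -86 (I(z, F) = 2 - ((43 + 15) + 30) = 2 - (58 + 30) = 2 - 1*88 = 2 - 88 = -86)
L(k) = -9*(150 + k)/(2*k) (L(k) = -9*(k + 150)/(k + k) = -9*(150 + k)/(2*k))
T = -225 (T = -114 - 1*111 = -114 - 111 = -225)
(5712 + I(-3, 149))/(L(90) + T) = (5712 - 86)/((-9/2 - 675/90) - 225) = 5626/((-9/2 - 675*1/90) - 225) = 5626/((-9/2 - 15/2) - 225) = 5626/(-12 - 225) = 5626/(-237) = 5626*(-1/237) = -5626/237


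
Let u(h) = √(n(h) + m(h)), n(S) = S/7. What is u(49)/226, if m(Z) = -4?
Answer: √3/226 ≈ 0.0076639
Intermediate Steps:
n(S) = S/7 (n(S) = S*(⅐) = S/7)
u(h) = √(-4 + h/7) (u(h) = √(h/7 - 4) = √(-4 + h/7))
u(49)/226 = (√(-196 + 7*49)/7)/226 = (√(-196 + 343)/7)*(1/226) = (√147/7)*(1/226) = ((7*√3)/7)*(1/226) = √3*(1/226) = √3/226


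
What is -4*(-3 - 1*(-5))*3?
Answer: -24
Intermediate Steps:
-4*(-3 - 1*(-5))*3 = -4*(-3 + 5)*3 = -4*2*3 = -8*3 = -24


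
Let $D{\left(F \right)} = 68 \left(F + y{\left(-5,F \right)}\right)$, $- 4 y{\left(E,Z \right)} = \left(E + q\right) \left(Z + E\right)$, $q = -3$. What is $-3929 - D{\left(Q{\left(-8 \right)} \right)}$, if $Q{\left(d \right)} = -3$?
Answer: $-2637$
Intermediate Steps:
$y{\left(E,Z \right)} = - \frac{\left(-3 + E\right) \left(E + Z\right)}{4}$ ($y{\left(E,Z \right)} = - \frac{\left(E - 3\right) \left(Z + E\right)}{4} = - \frac{\left(-3 + E\right) \left(E + Z\right)}{4}$)
$D{\left(F \right)} = -680 + 204 F$ ($D{\left(F \right)} = 68 \left(F + \left(- \frac{\left(-5\right)^{2}}{4} + \frac{3}{4} \left(-5\right) + \frac{3 F}{4} - - \frac{5 F}{4}\right)\right) = 68 \left(F + \left(\left(- \frac{1}{4}\right) 25 - \frac{15}{4} + \frac{3 F}{4} + \frac{5 F}{4}\right)\right) = 68 \left(F + \left(- \frac{25}{4} - \frac{15}{4} + \frac{3 F}{4} + \frac{5 F}{4}\right)\right) = 68 \left(F + \left(-10 + 2 F\right)\right) = 68 \left(-10 + 3 F\right) = -680 + 204 F$)
$-3929 - D{\left(Q{\left(-8 \right)} \right)} = -3929 - \left(-680 + 204 \left(-3\right)\right) = -3929 - \left(-680 - 612\right) = -3929 - -1292 = -3929 + 1292 = -2637$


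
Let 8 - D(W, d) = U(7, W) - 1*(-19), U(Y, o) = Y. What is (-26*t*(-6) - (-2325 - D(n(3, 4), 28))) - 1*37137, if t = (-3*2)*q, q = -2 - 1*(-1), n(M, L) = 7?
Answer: -33894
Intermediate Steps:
q = -1 (q = -2 + 1 = -1)
t = 6 (t = -3*2*(-1) = -6*(-1) = 6)
D(W, d) = -18 (D(W, d) = 8 - (7 - 1*(-19)) = 8 - (7 + 19) = 8 - 1*26 = 8 - 26 = -18)
(-26*t*(-6) - (-2325 - D(n(3, 4), 28))) - 1*37137 = (-26*6*(-6) - (-2325 - 1*(-18))) - 1*37137 = (-156*(-6) - (-2325 + 18)) - 37137 = (936 - 1*(-2307)) - 37137 = (936 + 2307) - 37137 = 3243 - 37137 = -33894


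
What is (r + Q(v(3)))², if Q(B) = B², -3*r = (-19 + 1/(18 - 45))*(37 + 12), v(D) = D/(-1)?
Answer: 671587225/6561 ≈ 1.0236e+5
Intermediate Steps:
v(D) = -D (v(D) = D*(-1) = -D)
r = 25186/81 (r = -(-19 + 1/(18 - 45))*(37 + 12)/3 = -(-19 + 1/(-27))*49/3 = -(-19 - 1/27)*49/3 = -(-514)*49/81 = -⅓*(-25186/27) = 25186/81 ≈ 310.94)
(r + Q(v(3)))² = (25186/81 + (-1*3)²)² = (25186/81 + (-3)²)² = (25186/81 + 9)² = (25915/81)² = 671587225/6561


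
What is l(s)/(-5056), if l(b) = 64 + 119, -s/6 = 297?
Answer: -183/5056 ≈ -0.036195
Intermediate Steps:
s = -1782 (s = -6*297 = -1782)
l(b) = 183
l(s)/(-5056) = 183/(-5056) = 183*(-1/5056) = -183/5056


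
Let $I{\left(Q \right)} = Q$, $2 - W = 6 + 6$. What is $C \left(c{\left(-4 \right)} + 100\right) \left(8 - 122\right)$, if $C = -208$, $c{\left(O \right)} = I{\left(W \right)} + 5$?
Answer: $2252640$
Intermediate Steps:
$W = -10$ ($W = 2 - \left(6 + 6\right) = 2 - 12 = -10$)
$c{\left(O \right)} = -5$ ($c{\left(O \right)} = -10 + 5 = -5$)
$C \left(c{\left(-4 \right)} + 100\right) \left(8 - 122\right) = - 208 \left(-5 + 100\right) \left(8 - 122\right) = - 208 \cdot 95 \left(-114\right) = \left(-208\right) \left(-10830\right) = 2252640$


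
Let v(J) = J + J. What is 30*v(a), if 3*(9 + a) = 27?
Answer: 0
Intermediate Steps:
a = 0 (a = -9 + (⅓)*27 = -9 + 9 = 0)
v(J) = 2*J
30*v(a) = 30*(2*0) = 30*0 = 0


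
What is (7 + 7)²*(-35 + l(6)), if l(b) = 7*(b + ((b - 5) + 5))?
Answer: 9604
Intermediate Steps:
l(b) = 14*b (l(b) = 7*(b + ((-5 + b) + 5)) = 7*(b + b) = 7*(2*b) = 14*b)
(7 + 7)²*(-35 + l(6)) = (7 + 7)²*(-35 + 14*6) = 14²*(-35 + 84) = 196*49 = 9604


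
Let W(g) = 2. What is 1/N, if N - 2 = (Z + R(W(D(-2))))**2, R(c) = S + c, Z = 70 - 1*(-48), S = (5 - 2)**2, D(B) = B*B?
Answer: 1/16643 ≈ 6.0085e-5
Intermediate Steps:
D(B) = B**2
S = 9 (S = 3**2 = 9)
Z = 118 (Z = 70 + 48 = 118)
R(c) = 9 + c
N = 16643 (N = 2 + (118 + (9 + 2))**2 = 2 + (118 + 11)**2 = 2 + 129**2 = 2 + 16641 = 16643)
1/N = 1/16643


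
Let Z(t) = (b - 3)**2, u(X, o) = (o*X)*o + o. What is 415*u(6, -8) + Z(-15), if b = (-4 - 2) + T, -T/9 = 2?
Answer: 156769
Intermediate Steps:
T = -18 (T = -9*2 = -18)
b = -24 (b = (-4 - 2) - 18 = -6 - 18 = -24)
u(X, o) = o + X*o**2 (u(X, o) = (X*o)*o + o = X*o**2 + o = o + X*o**2)
Z(t) = 729 (Z(t) = (-24 - 3)**2 = (-27)**2 = 729)
415*u(6, -8) + Z(-15) = 415*(-8*(1 + 6*(-8))) + 729 = 415*(-8*(1 - 48)) + 729 = 415*(-8*(-47)) + 729 = 415*376 + 729 = 156040 + 729 = 156769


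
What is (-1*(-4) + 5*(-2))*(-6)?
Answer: 36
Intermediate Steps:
(-1*(-4) + 5*(-2))*(-6) = (4 - 10)*(-6) = -6*(-6) = 36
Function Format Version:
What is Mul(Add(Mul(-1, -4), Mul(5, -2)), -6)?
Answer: 36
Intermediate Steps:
Mul(Add(Mul(-1, -4), Mul(5, -2)), -6) = Mul(Add(4, -10), -6) = Mul(-6, -6) = 36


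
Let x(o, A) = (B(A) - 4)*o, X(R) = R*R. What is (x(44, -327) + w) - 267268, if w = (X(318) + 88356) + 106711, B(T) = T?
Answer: 14359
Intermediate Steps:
X(R) = R²
x(o, A) = o*(-4 + A) (x(o, A) = (A - 4)*o = (-4 + A)*o = o*(-4 + A))
w = 296191 (w = (318² + 88356) + 106711 = (101124 + 88356) + 106711 = 189480 + 106711 = 296191)
(x(44, -327) + w) - 267268 = (44*(-4 - 327) + 296191) - 267268 = (44*(-331) + 296191) - 267268 = (-14564 + 296191) - 267268 = 281627 - 267268 = 14359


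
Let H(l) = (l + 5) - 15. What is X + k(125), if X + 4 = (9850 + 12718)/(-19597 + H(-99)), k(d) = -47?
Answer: -513787/9853 ≈ -52.145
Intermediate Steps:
H(l) = -10 + l (H(l) = (5 + l) - 15 = -10 + l)
X = -50696/9853 (X = -4 + (9850 + 12718)/(-19597 + (-10 - 99)) = -4 + 22568/(-19597 - 109) = -4 + 22568/(-19706) = -4 + 22568*(-1/19706) = -4 - 11284/9853 = -50696/9853 ≈ -5.1452)
X + k(125) = -50696/9853 - 47 = -513787/9853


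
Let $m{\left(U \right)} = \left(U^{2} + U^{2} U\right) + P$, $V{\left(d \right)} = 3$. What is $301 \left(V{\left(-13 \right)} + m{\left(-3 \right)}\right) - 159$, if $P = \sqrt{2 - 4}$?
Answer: $-4674 + 301 i \sqrt{2} \approx -4674.0 + 425.68 i$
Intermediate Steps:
$P = i \sqrt{2}$ ($P = \sqrt{-2} = i \sqrt{2} \approx 1.4142 i$)
$m{\left(U \right)} = U^{2} + U^{3} + i \sqrt{2}$ ($m{\left(U \right)} = \left(U^{2} + U^{2} U\right) + i \sqrt{2} = \left(U^{2} + U^{3}\right) + i \sqrt{2} = U^{2} + U^{3} + i \sqrt{2}$)
$301 \left(V{\left(-13 \right)} + m{\left(-3 \right)}\right) - 159 = 301 \left(3 + \left(\left(-3\right)^{2} + \left(-3\right)^{3} + i \sqrt{2}\right)\right) - 159 = 301 \left(3 + \left(9 - 27 + i \sqrt{2}\right)\right) - 159 = 301 \left(3 - \left(18 - i \sqrt{2}\right)\right) - 159 = 301 \left(-15 + i \sqrt{2}\right) - 159 = \left(-4515 + 301 i \sqrt{2}\right) - 159 = -4674 + 301 i \sqrt{2}$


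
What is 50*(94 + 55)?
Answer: 7450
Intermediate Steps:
50*(94 + 55) = 50*149 = 7450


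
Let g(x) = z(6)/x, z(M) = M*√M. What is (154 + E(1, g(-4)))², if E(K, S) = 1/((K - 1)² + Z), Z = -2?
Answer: 94249/4 ≈ 23562.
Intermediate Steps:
z(M) = M^(3/2)
g(x) = 6*√6/x (g(x) = 6^(3/2)/x = (6*√6)/x = 6*√6/x)
E(K, S) = 1/(-2 + (-1 + K)²) (E(K, S) = 1/((K - 1)² - 2) = 1/((-1 + K)² - 2) = 1/(-2 + (-1 + K)²))
(154 + E(1, g(-4)))² = (154 + 1/(-2 + (-1 + 1)²))² = (154 + 1/(-2 + 0²))² = (154 + 1/(-2 + 0))² = (154 + 1/(-2))² = (154 - ½)² = (307/2)² = 94249/4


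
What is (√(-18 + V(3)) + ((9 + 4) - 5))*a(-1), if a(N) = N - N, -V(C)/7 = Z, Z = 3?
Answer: 0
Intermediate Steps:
V(C) = -21 (V(C) = -7*3 = -21)
a(N) = 0
(√(-18 + V(3)) + ((9 + 4) - 5))*a(-1) = (√(-18 - 21) + ((9 + 4) - 5))*0 = (√(-39) + (13 - 5))*0 = (I*√39 + 8)*0 = (8 + I*√39)*0 = 0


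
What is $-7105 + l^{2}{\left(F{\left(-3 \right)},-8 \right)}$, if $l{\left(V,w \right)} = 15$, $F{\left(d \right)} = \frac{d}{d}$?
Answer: $-6880$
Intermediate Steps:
$F{\left(d \right)} = 1$
$-7105 + l^{2}{\left(F{\left(-3 \right)},-8 \right)} = -7105 + 15^{2} = -7105 + 225 = -6880$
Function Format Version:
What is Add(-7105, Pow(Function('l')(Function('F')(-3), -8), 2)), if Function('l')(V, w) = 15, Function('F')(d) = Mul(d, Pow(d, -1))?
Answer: -6880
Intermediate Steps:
Function('F')(d) = 1
Add(-7105, Pow(Function('l')(Function('F')(-3), -8), 2)) = Add(-7105, Pow(15, 2)) = Add(-7105, 225) = -6880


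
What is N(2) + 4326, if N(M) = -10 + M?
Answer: 4318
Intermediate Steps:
N(2) + 4326 = (-10 + 2) + 4326 = -8 + 4326 = 4318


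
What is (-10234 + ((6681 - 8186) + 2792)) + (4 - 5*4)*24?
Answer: -9331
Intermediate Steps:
(-10234 + ((6681 - 8186) + 2792)) + (4 - 5*4)*24 = (-10234 + (-1505 + 2792)) + (4 - 20)*24 = (-10234 + 1287) - 16*24 = -8947 - 384 = -9331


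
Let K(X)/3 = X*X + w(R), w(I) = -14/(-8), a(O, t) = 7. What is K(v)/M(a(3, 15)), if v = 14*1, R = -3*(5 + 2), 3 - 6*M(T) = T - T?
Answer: 2373/2 ≈ 1186.5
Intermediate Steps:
M(T) = ½ (M(T) = ½ - (T - T)/6 = ½ - ⅙*0 = ½ + 0 = ½)
R = -21 (R = -3*7 = -21)
w(I) = 7/4 (w(I) = -14*(-⅛) = 7/4)
v = 14
K(X) = 21/4 + 3*X² (K(X) = 3*(X*X + 7/4) = 3*(X² + 7/4) = 3*(7/4 + X²) = 21/4 + 3*X²)
K(v)/M(a(3, 15)) = (21/4 + 3*14²)/(½) = (21/4 + 3*196)*2 = (21/4 + 588)*2 = (2373/4)*2 = 2373/2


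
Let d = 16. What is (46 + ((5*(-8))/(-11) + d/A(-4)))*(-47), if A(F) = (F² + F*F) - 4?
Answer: -181702/77 ≈ -2359.8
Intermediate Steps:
A(F) = -4 + 2*F² (A(F) = (F² + F²) - 4 = 2*F² - 4 = -4 + 2*F²)
(46 + ((5*(-8))/(-11) + d/A(-4)))*(-47) = (46 + ((5*(-8))/(-11) + 16/(-4 + 2*(-4)²)))*(-47) = (46 + (-40*(-1/11) + 16/(-4 + 2*16)))*(-47) = (46 + (40/11 + 16/(-4 + 32)))*(-47) = (46 + (40/11 + 16/28))*(-47) = (46 + (40/11 + 16*(1/28)))*(-47) = (46 + (40/11 + 4/7))*(-47) = (46 + 324/77)*(-47) = (3866/77)*(-47) = -181702/77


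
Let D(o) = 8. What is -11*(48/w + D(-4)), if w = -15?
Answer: -264/5 ≈ -52.800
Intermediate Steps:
-11*(48/w + D(-4)) = -11*(48/(-15) + 8) = -11*(48*(-1/15) + 8) = -11*(-16/5 + 8) = -11*24/5 = -264/5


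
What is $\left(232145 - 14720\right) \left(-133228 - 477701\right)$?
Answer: $-132831237825$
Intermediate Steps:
$\left(232145 - 14720\right) \left(-133228 - 477701\right) = \left(232145 - 14720\right) \left(-610929\right) = 217425 \left(-610929\right) = -132831237825$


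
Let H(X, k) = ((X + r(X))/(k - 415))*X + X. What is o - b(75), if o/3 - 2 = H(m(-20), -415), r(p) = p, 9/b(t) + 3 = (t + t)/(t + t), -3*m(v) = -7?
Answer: 43477/2490 ≈ 17.461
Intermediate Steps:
m(v) = 7/3 (m(v) = -1/3*(-7) = 7/3)
b(t) = -9/2 (b(t) = 9/(-3 + (t + t)/(t + t)) = 9/(-3 + (2*t)/((2*t))) = 9/(-3 + (2*t)*(1/(2*t))) = 9/(-3 + 1) = 9/(-2) = 9*(-1/2) = -9/2)
H(X, k) = X + 2*X**2/(-415 + k) (H(X, k) = ((X + X)/(k - 415))*X + X = ((2*X)/(-415 + k))*X + X = (2*X/(-415 + k))*X + X = 2*X**2/(-415 + k) + X = X + 2*X**2/(-415 + k))
o = 16136/1245 (o = 6 + 3*(7*(-415 - 415 + 2*(7/3))/(3*(-415 - 415))) = 6 + 3*((7/3)*(-415 - 415 + 14/3)/(-830)) = 6 + 3*((7/3)*(-1/830)*(-2476/3)) = 6 + 3*(8666/3735) = 6 + 8666/1245 = 16136/1245 ≈ 12.961)
o - b(75) = 16136/1245 - 1*(-9/2) = 16136/1245 + 9/2 = 43477/2490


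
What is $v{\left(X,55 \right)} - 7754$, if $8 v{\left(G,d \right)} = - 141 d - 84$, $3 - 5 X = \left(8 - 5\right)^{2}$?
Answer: $- \frac{69871}{8} \approx -8733.9$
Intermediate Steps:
$X = - \frac{6}{5}$ ($X = \frac{3}{5} - \frac{\left(8 - 5\right)^{2}}{5} = \frac{3}{5} - \frac{3^{2}}{5} = \frac{3}{5} - \frac{9}{5} = - \frac{6}{5} \approx -1.2$)
$v{\left(G,d \right)} = - \frac{21}{2} - \frac{141 d}{8}$ ($v{\left(G,d \right)} = \frac{- 141 d - 84}{8} = \frac{-84 - 141 d}{8} = - \frac{21}{2} - \frac{141 d}{8}$)
$v{\left(X,55 \right)} - 7754 = \left(- \frac{21}{2} - \frac{7755}{8}\right) - 7754 = - \frac{7839}{8} - 7754 = - \frac{69871}{8}$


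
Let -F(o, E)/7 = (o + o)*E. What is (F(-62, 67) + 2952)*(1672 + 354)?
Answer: 123804808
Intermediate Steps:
F(o, E) = -14*E*o (F(o, E) = -7*(o + o)*E = -7*2*o*E = -14*E*o)
(F(-62, 67) + 2952)*(1672 + 354) = (-14*67*(-62) + 2952)*(1672 + 354) = (58156 + 2952)*2026 = 61108*2026 = 123804808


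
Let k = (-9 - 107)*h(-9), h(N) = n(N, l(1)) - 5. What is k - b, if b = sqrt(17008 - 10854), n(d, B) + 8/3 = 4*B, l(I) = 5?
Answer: -4292/3 - sqrt(6154) ≈ -1509.1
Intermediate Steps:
n(d, B) = -8/3 + 4*B
h(N) = 37/3 (h(N) = (-8/3 + 4*5) - 5 = (-8/3 + 20) - 5 = 52/3 - 5 = 37/3)
k = -4292/3 (k = (-9 - 107)*(37/3) = -116*37/3 = -4292/3 ≈ -1430.7)
b = sqrt(6154) ≈ 78.447
k - b = -4292/3 - sqrt(6154)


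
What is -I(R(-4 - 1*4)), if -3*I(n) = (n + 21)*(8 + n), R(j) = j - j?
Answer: 56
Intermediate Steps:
R(j) = 0
I(n) = -(8 + n)*(21 + n)/3 (I(n) = -(n + 21)*(8 + n)/3 = -(21 + n)*(8 + n)/3 = -(8 + n)*(21 + n)/3)
-I(R(-4 - 1*4)) = -(-56 - 29/3*0 - 1/3*0**2) = -(-56 + 0 - 1/3*0) = -(-56 + 0 + 0) = -1*(-56) = 56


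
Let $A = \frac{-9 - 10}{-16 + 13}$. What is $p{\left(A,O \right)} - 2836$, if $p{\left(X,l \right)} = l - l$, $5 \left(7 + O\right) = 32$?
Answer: $-2836$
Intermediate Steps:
$O = - \frac{3}{5}$ ($O = -7 + \frac{1}{5} \cdot 32 = -7 + \frac{32}{5} = - \frac{3}{5} \approx -0.6$)
$A = \frac{19}{3}$ ($A = - \frac{19}{-3} = \left(-19\right) \left(- \frac{1}{3}\right) = \frac{19}{3} \approx 6.3333$)
$p{\left(X,l \right)} = 0$
$p{\left(A,O \right)} - 2836 = 0 - 2836 = -2836$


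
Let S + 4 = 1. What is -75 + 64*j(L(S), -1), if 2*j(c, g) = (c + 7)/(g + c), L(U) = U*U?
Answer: -11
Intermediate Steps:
S = -3 (S = -4 + 1 = -3)
L(U) = U**2
j(c, g) = (7 + c)/(2*(c + g)) (j(c, g) = ((c + 7)/(g + c))/2 = ((7 + c)/(c + g))/2 = (7 + c)/(2*(c + g)))
-75 + 64*j(L(S), -1) = -75 + 64*((7 + (-3)**2)/(2*((-3)**2 - 1))) = -75 + 64*((7 + 9)/(2*(9 - 1))) = -75 + 64*((1/2)*16/8) = -75 + 64*((1/2)*(1/8)*16) = -75 + 64*1 = -75 + 64 = -11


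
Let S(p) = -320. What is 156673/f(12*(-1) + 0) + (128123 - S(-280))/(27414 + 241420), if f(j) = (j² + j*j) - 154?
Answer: 10534060161/9005939 ≈ 1169.7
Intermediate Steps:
f(j) = -154 + 2*j² (f(j) = (j² + j²) - 154 = 2*j² - 154 = -154 + 2*j²)
156673/f(12*(-1) + 0) + (128123 - S(-280))/(27414 + 241420) = 156673/(-154 + 2*(12*(-1) + 0)²) + (128123 - 1*(-320))/(27414 + 241420) = 156673/(-154 + 2*(-12 + 0)²) + (128123 + 320)/268834 = 156673/(-154 + 2*(-12)²) + 128443*(1/268834) = 156673/(-154 + 2*144) + 128443/268834 = 156673/(-154 + 288) + 128443/268834 = 156673/134 + 128443/268834 = 10534060161/9005939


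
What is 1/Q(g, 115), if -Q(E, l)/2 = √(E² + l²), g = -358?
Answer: -√141389/282778 ≈ -0.0013297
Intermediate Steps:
Q(E, l) = -2*√(E² + l²)
1/Q(g, 115) = 1/(-2*√((-358)² + 115²)) = 1/(-2*√(128164 + 13225)) = 1/(-2*√141389) = -√141389/282778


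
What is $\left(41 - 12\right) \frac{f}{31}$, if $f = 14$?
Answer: $\frac{406}{31} \approx 13.097$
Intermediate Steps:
$\left(41 - 12\right) \frac{f}{31} = \left(41 - 12\right) \frac{14}{31} = 29 \cdot 14 \cdot \frac{1}{31} = 29 \cdot \frac{14}{31} = \frac{406}{31}$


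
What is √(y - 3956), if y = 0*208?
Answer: 2*I*√989 ≈ 62.897*I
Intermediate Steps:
y = 0
√(y - 3956) = √(0 - 3956) = √(-3956) = 2*I*√989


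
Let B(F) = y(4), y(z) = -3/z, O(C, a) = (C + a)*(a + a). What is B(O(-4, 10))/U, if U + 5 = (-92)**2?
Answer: -3/33836 ≈ -8.8663e-5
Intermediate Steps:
O(C, a) = 2*a*(C + a) (O(C, a) = (C + a)*(2*a) = 2*a*(C + a))
B(F) = -3/4
U = 8459 (U = -5 + (-92)**2 = -5 + 8464 = 8459)
B(O(-4, 10))/U = -3/4/8459 = -3/4*1/8459 = -3/33836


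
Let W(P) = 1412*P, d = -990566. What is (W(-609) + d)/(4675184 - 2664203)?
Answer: -1850474/2010981 ≈ -0.92019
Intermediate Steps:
(W(-609) + d)/(4675184 - 2664203) = (1412*(-609) - 990566)/(4675184 - 2664203) = (-859908 - 990566)/2010981 = -1850474*1/2010981 = -1850474/2010981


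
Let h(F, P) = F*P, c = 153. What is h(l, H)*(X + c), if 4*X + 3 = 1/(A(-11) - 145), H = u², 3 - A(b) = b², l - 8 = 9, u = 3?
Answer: 12252699/526 ≈ 23294.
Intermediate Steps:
l = 17 (l = 8 + 9 = 17)
A(b) = 3 - b²
H = 9 (H = 3² = 9)
X = -395/526 (X = -¾ + 1/(4*((3 - 1*(-11)²) - 145)) = -¾ + 1/(4*((3 - 1*121) - 145)) = -¾ + 1/(4*((3 - 121) - 145)) = -¾ + 1/(4*(-118 - 145)) = -¾ + (¼)/(-263) = -¾ + (¼)*(-1/263) = -¾ - 1/1052 = -395/526 ≈ -0.75095)
h(l, H)*(X + c) = (17*9)*(-395/526 + 153) = 153*(80083/526) = 12252699/526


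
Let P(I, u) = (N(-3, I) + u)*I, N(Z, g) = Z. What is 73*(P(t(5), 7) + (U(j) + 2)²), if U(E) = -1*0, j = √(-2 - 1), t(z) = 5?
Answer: 1752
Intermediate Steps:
j = I*√3 (j = √(-3) = I*√3 ≈ 1.732*I)
U(E) = 0
P(I, u) = I*(-3 + u) (P(I, u) = (-3 + u)*I = I*(-3 + u))
73*(P(t(5), 7) + (U(j) + 2)²) = 73*(5*(-3 + 7) + (0 + 2)²) = 73*(5*4 + 2²) = 73*(20 + 4) = 73*24 = 1752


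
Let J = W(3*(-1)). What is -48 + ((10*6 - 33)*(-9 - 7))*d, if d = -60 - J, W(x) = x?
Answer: 24576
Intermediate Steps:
J = -3 (J = 3*(-1) = -3)
d = -57 (d = -60 - 1*(-3) = -60 + 3 = -57)
-48 + ((10*6 - 33)*(-9 - 7))*d = -48 + ((10*6 - 33)*(-9 - 7))*(-57) = -48 + ((60 - 33)*(-16))*(-57) = -48 + (27*(-16))*(-57) = -48 - 432*(-57) = -48 + 24624 = 24576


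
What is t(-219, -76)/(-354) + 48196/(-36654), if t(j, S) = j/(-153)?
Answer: -145467721/110291886 ≈ -1.3189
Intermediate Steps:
t(j, S) = -j/153 (t(j, S) = j*(-1/153) = -j/153)
t(-219, -76)/(-354) + 48196/(-36654) = -1/153*(-219)/(-354) + 48196/(-36654) = (73/51)*(-1/354) + 48196*(-1/36654) = -73/18054 - 24098/18327 = -145467721/110291886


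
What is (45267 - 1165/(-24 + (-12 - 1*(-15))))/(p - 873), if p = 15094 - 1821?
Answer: 237943/65100 ≈ 3.6550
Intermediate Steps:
p = 13273
(45267 - 1165/(-24 + (-12 - 1*(-15))))/(p - 873) = (45267 - 1165/(-24 + (-12 - 1*(-15))))/(13273 - 873) = (45267 - 1165/(-24 + (-12 + 15)))/12400 = (45267 - 1165/(-24 + 3))*(1/12400) = (45267 - 1165/(-21))*(1/12400) = (45267 - 1165*(-1/21))*(1/12400) = (45267 + 1165/21)*(1/12400) = (951772/21)*(1/12400) = 237943/65100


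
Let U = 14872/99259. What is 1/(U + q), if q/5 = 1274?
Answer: 99259/632294702 ≈ 0.00015698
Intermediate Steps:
U = 14872/99259 (U = 14872*(1/99259) = 14872/99259 ≈ 0.14983)
q = 6370 (q = 5*1274 = 6370)
1/(U + q) = 1/(14872/99259 + 6370) = 1/(632294702/99259) = 99259/632294702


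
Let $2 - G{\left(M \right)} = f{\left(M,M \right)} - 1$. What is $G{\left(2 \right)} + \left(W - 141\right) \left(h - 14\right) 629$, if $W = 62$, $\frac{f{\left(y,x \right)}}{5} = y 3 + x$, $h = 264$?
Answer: $-12422787$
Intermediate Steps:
$f{\left(y,x \right)} = 5 x + 15 y$ ($f{\left(y,x \right)} = 5 \left(y 3 + x\right) = 5 \left(3 y + x\right) = 5 \left(x + 3 y\right) = 5 x + 15 y$)
$G{\left(M \right)} = 3 - 20 M$ ($G{\left(M \right)} = 2 - \left(\left(5 M + 15 M\right) - 1\right) = 2 - \left(20 M - 1\right) = 2 - \left(-1 + 20 M\right) = 3 - 20 M$)
$G{\left(2 \right)} + \left(W - 141\right) \left(h - 14\right) 629 = \left(3 - 40\right) + \left(62 - 141\right) \left(264 - 14\right) 629 = \left(3 - 40\right) + \left(-79\right) 250 \cdot 629 = -37 - 12422750 = -12422787$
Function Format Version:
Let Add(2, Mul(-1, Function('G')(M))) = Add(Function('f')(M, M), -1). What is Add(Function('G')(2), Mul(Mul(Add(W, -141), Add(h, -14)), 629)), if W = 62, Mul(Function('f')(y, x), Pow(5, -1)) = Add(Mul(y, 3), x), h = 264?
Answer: -12422787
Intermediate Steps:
Function('f')(y, x) = Add(Mul(5, x), Mul(15, y)) (Function('f')(y, x) = Mul(5, Add(Mul(y, 3), x)) = Mul(5, Add(Mul(3, y), x)) = Mul(5, Add(x, Mul(3, y))) = Add(Mul(5, x), Mul(15, y)))
Function('G')(M) = Add(3, Mul(-20, M)) (Function('G')(M) = Add(2, Mul(-1, Add(Add(Mul(5, M), Mul(15, M)), -1))) = Add(2, Mul(-1, Add(Mul(20, M), -1))) = Add(2, Mul(-1, Add(-1, Mul(20, M)))) = Add(2, Add(1, Mul(-20, M))) = Add(3, Mul(-20, M)))
Add(Function('G')(2), Mul(Mul(Add(W, -141), Add(h, -14)), 629)) = Add(Add(3, Mul(-20, 2)), Mul(Mul(Add(62, -141), Add(264, -14)), 629)) = Add(Add(3, -40), Mul(Mul(-79, 250), 629)) = Add(-37, Mul(-19750, 629)) = Add(-37, -12422750) = -12422787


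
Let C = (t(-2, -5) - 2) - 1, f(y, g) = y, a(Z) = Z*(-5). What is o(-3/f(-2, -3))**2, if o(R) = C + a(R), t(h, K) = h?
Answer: 625/4 ≈ 156.25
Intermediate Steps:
a(Z) = -5*Z
C = -5 (C = (-2 - 2) - 1 = -4 - 1 = -5)
o(R) = -5 - 5*R
o(-3/f(-2, -3))**2 = (-5 - (-15)/(-2))**2 = (-5 - (-15)*(-1)/2)**2 = (-5 - 5*3/2)**2 = (-5 - 15/2)**2 = (-25/2)**2 = 625/4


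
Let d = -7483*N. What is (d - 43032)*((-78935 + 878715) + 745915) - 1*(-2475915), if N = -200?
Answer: 2246775265675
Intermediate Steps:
d = 1496600 (d = -7483*(-200) = 1496600)
(d - 43032)*((-78935 + 878715) + 745915) - 1*(-2475915) = (1496600 - 43032)*((-78935 + 878715) + 745915) - 1*(-2475915) = 1453568*(799780 + 745915) + 2475915 = 1453568*1545695 + 2475915 = 2246772789760 + 2475915 = 2246775265675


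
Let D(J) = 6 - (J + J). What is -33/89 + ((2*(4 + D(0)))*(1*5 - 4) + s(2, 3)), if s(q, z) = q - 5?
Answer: 1480/89 ≈ 16.629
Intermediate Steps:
D(J) = 6 - 2*J
s(q, z) = -5 + q
-33/89 + ((2*(4 + D(0)))*(1*5 - 4) + s(2, 3)) = -33/89 + ((2*(4 + (6 - 2*0)))*(1*5 - 4) + (-5 + 2)) = (1/89)*(-33) + ((2*(4 + (6 + 0)))*(5 - 4) - 3) = -33/89 + ((2*(4 + 6))*1 - 3) = -33/89 + ((2*10)*1 - 3) = -33/89 + (20*1 - 3) = -33/89 + (20 - 3) = -33/89 + 17 = 1480/89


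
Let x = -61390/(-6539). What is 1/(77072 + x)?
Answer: 6539/504035198 ≈ 1.2973e-5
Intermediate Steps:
x = 61390/6539 (x = -61390*(-1/6539) = 61390/6539 ≈ 9.3883)
1/(77072 + x) = 1/(77072 + 61390/6539) = 1/(504035198/6539) = 6539/504035198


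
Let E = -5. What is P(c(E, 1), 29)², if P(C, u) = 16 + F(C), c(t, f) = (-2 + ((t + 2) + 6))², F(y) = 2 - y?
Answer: 289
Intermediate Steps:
c(t, f) = (6 + t)² (c(t, f) = (-2 + ((2 + t) + 6))² = (-2 + (8 + t))² = (6 + t)²)
P(C, u) = 18 - C (P(C, u) = 16 + (2 - C) = 18 - C)
P(c(E, 1), 29)² = (18 - (6 - 5)²)² = (18 - 1*1²)² = (18 - 1*1)² = (18 - 1)² = 17² = 289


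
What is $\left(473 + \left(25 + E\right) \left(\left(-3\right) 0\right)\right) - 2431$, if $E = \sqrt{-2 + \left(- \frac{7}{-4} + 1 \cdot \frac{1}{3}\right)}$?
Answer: $-1958$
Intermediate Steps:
$E = \frac{\sqrt{3}}{6}$ ($E = \sqrt{-2 + \left(\left(-7\right) \left(- \frac{1}{4}\right) + 1 \cdot \frac{1}{3}\right)} = \sqrt{-2 + \left(\frac{7}{4} + \frac{1}{3}\right)} = \sqrt{-2 + \frac{25}{12}} = \sqrt{\frac{1}{12}} = \frac{\sqrt{3}}{6} \approx 0.28868$)
$\left(473 + \left(25 + E\right) \left(\left(-3\right) 0\right)\right) - 2431 = \left(473 + \left(25 + \frac{\sqrt{3}}{6}\right) \left(\left(-3\right) 0\right)\right) - 2431 = \left(473 + \left(25 + \frac{\sqrt{3}}{6}\right) 0\right) - 2431 = \left(473 + 0\right) - 2431 = 473 - 2431 = -1958$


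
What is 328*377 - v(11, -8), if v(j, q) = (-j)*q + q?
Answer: 123576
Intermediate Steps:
v(j, q) = q - j*q (v(j, q) = -j*q + q = q - j*q)
328*377 - v(11, -8) = 328*377 - (-8)*(1 - 1*11) = 123656 - (-8)*(1 - 11) = 123656 - (-8)*(-10) = 123656 - 1*80 = 123656 - 80 = 123576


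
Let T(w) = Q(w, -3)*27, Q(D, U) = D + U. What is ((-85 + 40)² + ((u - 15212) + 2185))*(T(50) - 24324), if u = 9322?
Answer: 38732400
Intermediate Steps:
T(w) = -81 + 27*w (T(w) = (w - 3)*27 = (-3 + w)*27 = -81 + 27*w)
((-85 + 40)² + ((u - 15212) + 2185))*(T(50) - 24324) = ((-85 + 40)² + ((9322 - 15212) + 2185))*((-81 + 27*50) - 24324) = ((-45)² + (-5890 + 2185))*((-81 + 1350) - 24324) = (2025 - 3705)*(1269 - 24324) = -1680*(-23055) = 38732400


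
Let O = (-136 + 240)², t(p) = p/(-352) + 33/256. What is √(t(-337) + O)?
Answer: √335070065/176 ≈ 104.01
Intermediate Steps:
t(p) = 33/256 - p/352 (t(p) = p*(-1/352) + 33*(1/256) = -p/352 + 33/256 = 33/256 - p/352)
O = 10816 (O = 104² = 10816)
√(t(-337) + O) = √((33/256 - 1/352*(-337)) + 10816) = √((33/256 + 337/352) + 10816) = √(3059/2816 + 10816) = √(30460915/2816) = √335070065/176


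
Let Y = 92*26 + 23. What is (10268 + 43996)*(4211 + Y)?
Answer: 359553264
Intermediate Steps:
Y = 2415 (Y = 2392 + 23 = 2415)
(10268 + 43996)*(4211 + Y) = (10268 + 43996)*(4211 + 2415) = 54264*6626 = 359553264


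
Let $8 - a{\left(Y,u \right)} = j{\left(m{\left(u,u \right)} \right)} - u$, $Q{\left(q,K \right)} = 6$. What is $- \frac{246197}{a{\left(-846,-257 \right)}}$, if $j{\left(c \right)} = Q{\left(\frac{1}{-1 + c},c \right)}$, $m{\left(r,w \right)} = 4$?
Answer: $\frac{246197}{255} \approx 965.48$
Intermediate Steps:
$j{\left(c \right)} = 6$
$a{\left(Y,u \right)} = 2 + u$ ($a{\left(Y,u \right)} = 8 - \left(6 - u\right) = 8 + \left(-6 + u\right) = 2 + u$)
$- \frac{246197}{a{\left(-846,-257 \right)}} = - \frac{246197}{2 - 257} = - \frac{246197}{-255} = \left(-246197\right) \left(- \frac{1}{255}\right) = \frac{246197}{255}$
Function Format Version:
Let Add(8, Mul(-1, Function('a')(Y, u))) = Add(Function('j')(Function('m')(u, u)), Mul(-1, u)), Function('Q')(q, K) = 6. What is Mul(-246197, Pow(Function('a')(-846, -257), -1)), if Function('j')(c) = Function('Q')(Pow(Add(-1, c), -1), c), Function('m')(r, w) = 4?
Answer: Rational(246197, 255) ≈ 965.48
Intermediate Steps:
Function('j')(c) = 6
Function('a')(Y, u) = Add(2, u) (Function('a')(Y, u) = Add(8, Mul(-1, Add(6, Mul(-1, u)))) = Add(8, Add(-6, u)) = Add(2, u))
Mul(-246197, Pow(Function('a')(-846, -257), -1)) = Mul(-246197, Pow(Add(2, -257), -1)) = Mul(-246197, Pow(-255, -1)) = Mul(-246197, Rational(-1, 255)) = Rational(246197, 255)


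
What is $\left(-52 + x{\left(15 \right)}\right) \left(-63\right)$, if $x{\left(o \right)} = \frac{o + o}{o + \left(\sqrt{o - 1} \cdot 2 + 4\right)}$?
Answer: $\frac{192654}{61} + \frac{756 \sqrt{14}}{61} \approx 3204.6$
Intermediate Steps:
$x{\left(o \right)} = \frac{2 o}{4 + o + 2 \sqrt{-1 + o}}$ ($x{\left(o \right)} = \frac{2 o}{o + \left(\sqrt{-1 + o} 2 + 4\right)} = \frac{2 o}{o + \left(2 \sqrt{-1 + o} + 4\right)} = \frac{2 o}{o + \left(4 + 2 \sqrt{-1 + o}\right)} = \frac{2 o}{4 + o + 2 \sqrt{-1 + o}}$)
$\left(-52 + x{\left(15 \right)}\right) \left(-63\right) = \left(-52 + 2 \cdot 15 \frac{1}{4 + 15 + 2 \sqrt{-1 + 15}}\right) \left(-63\right) = \left(-52 + 2 \cdot 15 \frac{1}{4 + 15 + 2 \sqrt{14}}\right) \left(-63\right) = \left(-52 + 2 \cdot 15 \frac{1}{19 + 2 \sqrt{14}}\right) \left(-63\right) = \left(-52 + \frac{30}{19 + 2 \sqrt{14}}\right) \left(-63\right) = 3276 - \frac{1890}{19 + 2 \sqrt{14}}$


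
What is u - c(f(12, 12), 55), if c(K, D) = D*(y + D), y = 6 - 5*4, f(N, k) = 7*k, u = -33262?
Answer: -35517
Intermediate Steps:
y = -14 (y = 6 - 20 = -14)
c(K, D) = D*(-14 + D)
u - c(f(12, 12), 55) = -33262 - 55*(-14 + 55) = -33262 - 55*41 = -33262 - 1*2255 = -33262 - 2255 = -35517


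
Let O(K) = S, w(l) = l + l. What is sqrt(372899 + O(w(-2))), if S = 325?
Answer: 2*sqrt(93306) ≈ 610.92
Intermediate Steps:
w(l) = 2*l
O(K) = 325
sqrt(372899 + O(w(-2))) = sqrt(372899 + 325) = sqrt(373224) = 2*sqrt(93306)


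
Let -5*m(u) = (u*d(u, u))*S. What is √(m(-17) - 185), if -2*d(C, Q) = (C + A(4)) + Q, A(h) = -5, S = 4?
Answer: √2005/5 ≈ 8.9554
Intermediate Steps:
d(C, Q) = 5/2 - C/2 - Q/2 (d(C, Q) = -((C - 5) + Q)/2 = -((-5 + C) + Q)/2 = -(-5 + C + Q)/2 = 5/2 - C/2 - Q/2)
m(u) = -4*u*(5/2 - u)/5 (m(u) = -u*(5/2 - u/2 - u/2)*4/5 = -u*(5/2 - u)*4/5 = -4*u*(5/2 - u)/5)
√(m(-17) - 185) = √((⅖)*(-17)*(-5 + 2*(-17)) - 185) = √((⅖)*(-17)*(-5 - 34) - 185) = √((⅖)*(-17)*(-39) - 185) = √(1326/5 - 185) = √(401/5) = √2005/5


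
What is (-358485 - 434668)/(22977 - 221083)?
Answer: 793153/198106 ≈ 4.0037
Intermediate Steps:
(-358485 - 434668)/(22977 - 221083) = -793153/(-198106) = -793153*(-1/198106) = 793153/198106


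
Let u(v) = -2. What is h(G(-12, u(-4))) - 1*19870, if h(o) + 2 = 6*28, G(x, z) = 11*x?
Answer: -19704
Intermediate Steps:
h(o) = 166 (h(o) = -2 + 6*28 = -2 + 168 = 166)
h(G(-12, u(-4))) - 1*19870 = 166 - 1*19870 = 166 - 19870 = -19704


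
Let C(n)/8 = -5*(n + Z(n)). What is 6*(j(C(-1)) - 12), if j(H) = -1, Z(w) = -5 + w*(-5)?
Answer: -78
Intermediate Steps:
Z(w) = -5 - 5*w
C(n) = 200 + 160*n (C(n) = 8*(-5*(n + (-5 - 5*n))) = 8*(-5*(-5 - 4*n)) = 8*(25 + 20*n) = 200 + 160*n)
6*(j(C(-1)) - 12) = 6*(-1 - 12) = 6*(-13) = -78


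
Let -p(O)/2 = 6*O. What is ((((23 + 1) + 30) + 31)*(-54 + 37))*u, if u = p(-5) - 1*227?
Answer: 241315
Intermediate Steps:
p(O) = -12*O
u = -167 (u = -12*(-5) - 1*227 = 60 - 227 = -167)
((((23 + 1) + 30) + 31)*(-54 + 37))*u = ((((23 + 1) + 30) + 31)*(-54 + 37))*(-167) = (((24 + 30) + 31)*(-17))*(-167) = ((54 + 31)*(-17))*(-167) = (85*(-17))*(-167) = -1445*(-167) = 241315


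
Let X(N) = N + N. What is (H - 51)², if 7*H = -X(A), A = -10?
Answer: 113569/49 ≈ 2317.7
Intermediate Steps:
X(N) = 2*N
H = 20/7 (H = (-2*(-10))/7 = (-1*(-20))/7 = (⅐)*20 = 20/7 ≈ 2.8571)
(H - 51)² = (20/7 - 51)² = (-337/7)² = 113569/49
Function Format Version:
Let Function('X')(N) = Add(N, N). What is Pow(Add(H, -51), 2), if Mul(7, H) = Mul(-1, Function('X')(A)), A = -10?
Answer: Rational(113569, 49) ≈ 2317.7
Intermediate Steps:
Function('X')(N) = Mul(2, N)
H = Rational(20, 7) (H = Mul(Rational(1, 7), Mul(-1, Mul(2, -10))) = Mul(Rational(1, 7), Mul(-1, -20)) = Mul(Rational(1, 7), 20) = Rational(20, 7) ≈ 2.8571)
Pow(Add(H, -51), 2) = Pow(Add(Rational(20, 7), -51), 2) = Pow(Rational(-337, 7), 2) = Rational(113569, 49)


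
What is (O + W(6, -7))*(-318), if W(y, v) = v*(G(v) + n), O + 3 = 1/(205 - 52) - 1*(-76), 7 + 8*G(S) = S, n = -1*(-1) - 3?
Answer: -3219485/102 ≈ -31564.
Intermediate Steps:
n = -2 (n = 1 - 3 = -2)
G(S) = -7/8 + S/8
O = 11170/153 (O = -3 + (1/(205 - 52) - 1*(-76)) = -3 + (1/153 + 76) = -3 + 11629/153 = 11170/153 ≈ 73.007)
W(y, v) = v*(-23/8 + v/8) (W(y, v) = v*((-7/8 + v/8) - 2) = v*(-23/8 + v/8))
(O + W(6, -7))*(-318) = (11170/153 + (⅛)*(-7)*(-23 - 7))*(-318) = (11170/153 + (⅛)*(-7)*(-30))*(-318) = (11170/153 + 105/4)*(-318) = (60745/612)*(-318) = -3219485/102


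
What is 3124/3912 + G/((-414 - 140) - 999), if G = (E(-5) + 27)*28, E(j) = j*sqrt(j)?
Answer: 473525/1518834 + 140*I*sqrt(5)/1553 ≈ 0.31177 + 0.20158*I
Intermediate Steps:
E(j) = j**(3/2)
G = 756 - 140*I*sqrt(5) (G = ((-5)**(3/2) + 27)*28 = (-5*I*sqrt(5) + 27)*28 = (27 - 5*I*sqrt(5))*28 = 756 - 140*I*sqrt(5) ≈ 756.0 - 313.05*I)
3124/3912 + G/((-414 - 140) - 999) = 3124/3912 + (756 - 140*I*sqrt(5))/((-414 - 140) - 999) = 3124*(1/3912) + (756 - 140*I*sqrt(5))/(-554 - 999) = 781/978 + (756 - 140*I*sqrt(5))/(-1553) = 781/978 + (756 - 140*I*sqrt(5))*(-1/1553) = 781/978 + (-756/1553 + 140*I*sqrt(5)/1553) = 473525/1518834 + 140*I*sqrt(5)/1553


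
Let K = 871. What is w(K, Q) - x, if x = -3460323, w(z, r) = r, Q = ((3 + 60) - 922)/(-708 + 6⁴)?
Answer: 2034669065/588 ≈ 3.4603e+6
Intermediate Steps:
Q = -859/588 (Q = (63 - 922)/(-708 + 1296) = -859/588 ≈ -1.4609)
w(K, Q) - x = -859/588 - 1*(-3460323) = -859/588 + 3460323 = 2034669065/588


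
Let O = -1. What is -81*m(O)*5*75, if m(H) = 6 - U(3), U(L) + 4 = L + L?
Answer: -121500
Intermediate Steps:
U(L) = -4 + 2*L (U(L) = -4 + (L + L) = -4 + 2*L)
m(H) = 4 (m(H) = 6 - (-4 + 2*3) = 6 - (-4 + 6) = 6 - 1*2 = 6 - 2 = 4)
-81*m(O)*5*75 = -324*5*75 = -81*20*75 = -1620*75 = -121500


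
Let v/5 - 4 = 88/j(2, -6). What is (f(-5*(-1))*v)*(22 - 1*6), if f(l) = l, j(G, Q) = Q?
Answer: -12800/3 ≈ -4266.7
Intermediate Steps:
v = -160/3 (v = 20 + 5*(88/(-6)) = 20 + 5*(88*(-1/6)) = 20 + 5*(-44/3) = 20 - 220/3 = -160/3 ≈ -53.333)
(f(-5*(-1))*v)*(22 - 1*6) = (-5*(-1)*(-160/3))*(22 - 1*6) = (5*(-160/3))*(22 - 6) = -800/3*16 = -12800/3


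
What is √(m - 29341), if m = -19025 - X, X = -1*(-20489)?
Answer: I*√68855 ≈ 262.4*I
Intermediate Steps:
X = 20489
m = -39514 (m = -19025 - 1*20489 = -19025 - 20489 = -39514)
√(m - 29341) = √(-39514 - 29341) = √(-68855) = I*√68855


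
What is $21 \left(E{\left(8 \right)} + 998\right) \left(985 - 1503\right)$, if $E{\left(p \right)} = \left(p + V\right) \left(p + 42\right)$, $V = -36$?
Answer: $4372956$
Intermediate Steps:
$E{\left(p \right)} = \left(-36 + p\right) \left(42 + p\right)$ ($E{\left(p \right)} = \left(p - 36\right) \left(p + 42\right) = \left(-36 + p\right) \left(42 + p\right)$)
$21 \left(E{\left(8 \right)} + 998\right) \left(985 - 1503\right) = 21 \left(\left(-1512 + 8^{2} + 6 \cdot 8\right) + 998\right) \left(985 - 1503\right) = 21 \left(\left(-1512 + 64 + 48\right) + 998\right) \left(-518\right) = 21 \left(-1400 + 998\right) \left(-518\right) = 21 \left(\left(-402\right) \left(-518\right)\right) = 21 \cdot 208236 = 4372956$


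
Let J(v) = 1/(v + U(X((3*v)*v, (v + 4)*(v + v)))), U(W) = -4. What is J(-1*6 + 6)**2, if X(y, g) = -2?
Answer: 1/16 ≈ 0.062500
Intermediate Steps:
J(v) = 1/(-4 + v) (J(v) = 1/(v - 4) = 1/(-4 + v))
J(-1*6 + 6)**2 = (1/(-4 + (-1*6 + 6)))**2 = (1/(-4 + (-6 + 6)))**2 = (1/(-4 + 0))**2 = (1/(-4))**2 = (-1/4)**2 = 1/16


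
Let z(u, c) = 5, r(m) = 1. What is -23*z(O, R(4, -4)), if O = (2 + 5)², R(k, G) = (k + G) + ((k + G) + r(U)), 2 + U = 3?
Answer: -115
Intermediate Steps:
U = 1 (U = -2 + 3 = 1)
R(k, G) = 1 + 2*G + 2*k (R(k, G) = (k + G) + ((k + G) + 1) = (G + k) + ((G + k) + 1) = (G + k) + (1 + G + k) = 1 + 2*G + 2*k)
O = 49 (O = 7² = 49)
-23*z(O, R(4, -4)) = -23*5 = -115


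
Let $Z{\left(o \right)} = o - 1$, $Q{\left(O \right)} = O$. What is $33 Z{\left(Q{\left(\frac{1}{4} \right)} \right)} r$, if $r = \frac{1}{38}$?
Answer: $- \frac{99}{152} \approx -0.65132$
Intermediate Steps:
$Z{\left(o \right)} = -1 + o$
$r = \frac{1}{38} \approx 0.026316$
$33 Z{\left(Q{\left(\frac{1}{4} \right)} \right)} r = 33 \left(-1 + \frac{1}{4}\right) \frac{1}{38} = 33 \left(- \frac{3}{4}\right) \frac{1}{38} = \left(- \frac{99}{4}\right) \frac{1}{38} = - \frac{99}{152}$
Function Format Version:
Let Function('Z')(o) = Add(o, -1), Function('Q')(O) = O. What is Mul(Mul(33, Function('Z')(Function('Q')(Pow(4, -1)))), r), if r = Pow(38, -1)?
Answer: Rational(-99, 152) ≈ -0.65132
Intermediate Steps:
Function('Z')(o) = Add(-1, o)
r = Rational(1, 38) ≈ 0.026316
Mul(Mul(33, Function('Z')(Function('Q')(Pow(4, -1)))), r) = Mul(Mul(33, Add(-1, Pow(4, -1))), Rational(1, 38)) = Mul(Mul(33, Add(-1, Rational(1, 4))), Rational(1, 38)) = Mul(Mul(33, Rational(-3, 4)), Rational(1, 38)) = Mul(Rational(-99, 4), Rational(1, 38)) = Rational(-99, 152)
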